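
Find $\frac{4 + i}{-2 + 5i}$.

Multiply numerator and denominator by conjugate (-2 - 5i):
= (4 + i)(-2 - 5i) / ((-2)^2 + 5^2)
= (-3 - 22i) / 29
= -3/29 - (22/29)i


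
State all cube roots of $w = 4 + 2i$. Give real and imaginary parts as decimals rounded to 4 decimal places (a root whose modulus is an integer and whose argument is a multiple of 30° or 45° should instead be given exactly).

|w| = sqrt(20) ≈ 4.472136, arg(w) ≈ 26.565051°
Root modulus = sqrt(20)^(1/3) ≈ 1.647549
Root arguments: θ_k = (arg(w) + 360°k)/3 for k = 0, 1, ..., 2
Compute each root as (root modulus)(cos θ_k + i sin θ_k) using full-precision intermediates, then round to 4 decimal places.
Roots: 1.6279 + 0.2536i, -1.0336 + 1.2830i, -0.5943 - 1.5366i


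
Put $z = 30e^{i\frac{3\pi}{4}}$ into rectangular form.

a = r cos θ = 30 * -sqrt(2)/2 = -15*sqrt(2)
b = r sin θ = 30 * sqrt(2)/2 = 15*sqrt(2)
z = -15*sqrt(2) + 15*sqrt(2)i


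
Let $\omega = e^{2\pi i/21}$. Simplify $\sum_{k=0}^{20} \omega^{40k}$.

Let ζ = ω^40 = e^(2πi·40/21). Since 21 ∤ 40, ζ ≠ 1.
Sum = Σ_{k=0}^{20} ζ^k = (ζ^21 - 1)/(ζ - 1) = (ω^{40·21} - 1)/(ζ - 1) = (1 - 1)/(ζ - 1) = 0


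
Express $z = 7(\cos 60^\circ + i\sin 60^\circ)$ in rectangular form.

a = r cos θ = 7 * 1/2 = 7/2
b = r sin θ = 7 * sqrt(3)/2 = 7*sqrt(3)/2
z = 7/2 + (7*sqrt(3)/2)i


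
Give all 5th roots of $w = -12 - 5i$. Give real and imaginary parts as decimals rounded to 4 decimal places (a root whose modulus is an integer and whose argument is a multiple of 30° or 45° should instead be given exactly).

|w| = 13, arg(w) ≈ 202.619865°
Root modulus = 13^(1/5) ≈ 1.670278
Root arguments: θ_k = (arg(w) + 360°k)/5 for k = 0, 1, ..., 4
Compute each root as (root modulus)(cos θ_k + i sin θ_k) using full-precision intermediates, then round to 4 decimal places.
Roots: 1.2696 + 1.0853i, -0.6398 + 1.5429i, -1.6651 - 0.1317i, -0.3892 - 1.6243i, 1.4245 - 0.8721i


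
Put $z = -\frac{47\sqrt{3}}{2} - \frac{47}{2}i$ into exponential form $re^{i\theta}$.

r = |z| = sqrt((-47*sqrt(3)/2)^2 + (-47/2)^2) = sqrt(6627/4 + 2209/4) = sqrt(2209) = 47
θ = arctan(b/a) = arctan(-23.5/-40.7032) (quadrant-adjusted) = -150° = -5π/6
z = 47e^(-i*5π/6)


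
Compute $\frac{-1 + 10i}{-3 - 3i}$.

Multiply numerator and denominator by conjugate (-3 + 3i):
= (-1 + 10i)(-3 + 3i) / ((-3)^2 + (-3)^2)
= (-27 - 33i) / 18
Divide through by 3: (-9 - 11i) / 6
= -3/2 - (11/6)i


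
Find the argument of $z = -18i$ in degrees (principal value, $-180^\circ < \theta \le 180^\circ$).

a = 0 and b < 0, so z lies on the negative imaginary axis: θ = -90°


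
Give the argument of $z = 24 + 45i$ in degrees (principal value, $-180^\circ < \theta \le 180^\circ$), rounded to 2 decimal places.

θ = arctan(b/a) = arctan(45/24) (quadrant-adjusted) = 61.93°


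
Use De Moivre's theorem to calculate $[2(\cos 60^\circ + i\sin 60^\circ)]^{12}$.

By De Moivre: z^n = r^n(cos(nθ) + i sin(nθ))
= 2^12(cos(12*60°) + i sin(12*60°))
= 4096(cos 0° + i sin 0°)
= 4096


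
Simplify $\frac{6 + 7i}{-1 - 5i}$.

Multiply numerator and denominator by conjugate (-1 + 5i):
= (6 + 7i)(-1 + 5i) / ((-1)^2 + (-5)^2)
= (-41 + 23i) / 26
= -41/26 + (23/26)i


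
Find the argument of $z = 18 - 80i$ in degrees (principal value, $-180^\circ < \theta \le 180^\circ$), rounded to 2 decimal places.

θ = arctan(b/a) = arctan(-80/18) (quadrant-adjusted) = -77.32°


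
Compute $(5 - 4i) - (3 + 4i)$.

(5 - 3) + (-4 - 4)i = 2 - 8i


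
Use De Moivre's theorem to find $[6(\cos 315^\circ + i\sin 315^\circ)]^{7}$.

By De Moivre: z^n = r^n(cos(nθ) + i sin(nθ))
= 6^7(cos(7*315°) + i sin(7*315°))
= 279936(cos 45° + i sin 45°)
= 139968*sqrt(2) + 139968*sqrt(2)i


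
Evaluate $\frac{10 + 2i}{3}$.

Divisor is real, so divide each part by 3:
= 10/3 + (2/3)i


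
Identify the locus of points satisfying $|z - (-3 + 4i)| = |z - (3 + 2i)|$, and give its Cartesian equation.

|z - z1| = |z - z2| means z is equidistant from z1 and z2,
i.e. the perpendicular bisector of the segment from (-3, 4) to (3, 2) (midpoint (0, 3)).
With z = x + yi, square both sides:
(x - (-3))^2 + (y - 4)^2 = (x - 3)^2 + (y - 2)^2
The x^2 and y^2 terms cancel: 12x + (-4)y = 13 - 25 = -12
Simplify: 3x - y = -3
Locus: Perpendicular bisector of the segment from (-3, 4) to (3, 2): the line 3x - y = -3


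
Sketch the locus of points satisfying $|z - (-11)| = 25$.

|z - z0| = r describes a circle centered at z0 with radius r
Here z0 = -11 and r = 25
Locus: Circle centered at (-11, 0) with radius 25


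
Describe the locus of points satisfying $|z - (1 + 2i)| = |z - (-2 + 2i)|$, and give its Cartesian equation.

|z - z1| = |z - z2| means z is equidistant from z1 and z2,
i.e. the perpendicular bisector of the segment from (1, 2) to (-2, 2) (midpoint (-1/2, 2)).
With z = x + yi, square both sides:
(x - 1)^2 + (y - 2)^2 = (x - (-2))^2 + (y - 2)^2
The x^2 and y^2 terms cancel: -6x + 0y = 8 - 5 = 3
Simplify: x = -1/2
Locus: Perpendicular bisector of the segment from (1, 2) to (-2, 2): the line x = -1/2


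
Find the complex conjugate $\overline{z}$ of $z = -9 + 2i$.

If z = a + bi, then conjugate(z) = a - bi
conjugate(-9 + 2i) = -9 - 2i


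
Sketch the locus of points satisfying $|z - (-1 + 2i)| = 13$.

|z - z0| = r describes a circle centered at z0 with radius r
Here z0 = -1 + 2i and r = 13
Locus: Circle centered at (-1, 2) with radius 13


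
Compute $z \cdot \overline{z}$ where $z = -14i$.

z * conjugate(z) = |z|^2 = a^2 + b^2
= 0^2 + (-14)^2 = 196


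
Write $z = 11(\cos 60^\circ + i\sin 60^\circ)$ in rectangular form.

a = r cos θ = 11 * 1/2 = 11/2
b = r sin θ = 11 * sqrt(3)/2 = 11*sqrt(3)/2
z = 11/2 + (11*sqrt(3)/2)i


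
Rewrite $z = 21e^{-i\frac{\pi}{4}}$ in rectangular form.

a = r cos θ = 21 * sqrt(2)/2 = 21*sqrt(2)/2
b = r sin θ = 21 * -sqrt(2)/2 = -21*sqrt(2)/2
z = 21*sqrt(2)/2 - (21*sqrt(2)/2)i


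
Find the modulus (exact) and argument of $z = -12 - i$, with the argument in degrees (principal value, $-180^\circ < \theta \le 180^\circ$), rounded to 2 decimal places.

|z| = sqrt((-12)^2 + (-1)^2) = sqrt(145)
arg(z) = arctan(b/a) = arctan(-1/-12) (quadrant-adjusted) = -175.24°


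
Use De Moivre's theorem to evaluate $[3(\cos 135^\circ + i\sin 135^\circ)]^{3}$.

By De Moivre: z^n = r^n(cos(nθ) + i sin(nθ))
= 3^3(cos(3*135°) + i sin(3*135°))
= 27(cos 45° + i sin 45°)
= 27*sqrt(2)/2 + (27*sqrt(2)/2)i


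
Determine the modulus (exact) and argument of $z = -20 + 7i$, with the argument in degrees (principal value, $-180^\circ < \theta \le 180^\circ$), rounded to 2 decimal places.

|z| = sqrt((-20)^2 + 7^2) = sqrt(449)
arg(z) = arctan(b/a) = arctan(7/-20) (quadrant-adjusted) = 160.71°


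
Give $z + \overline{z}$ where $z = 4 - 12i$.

z + conjugate(z) = (a + bi) + (a - bi) = 2a
= 2 * 4 = 8


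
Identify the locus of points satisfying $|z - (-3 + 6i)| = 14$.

|z - z0| = r describes a circle centered at z0 with radius r
Here z0 = -3 + 6i and r = 14
Locus: Circle centered at (-3, 6) with radius 14


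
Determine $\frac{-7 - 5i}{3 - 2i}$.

Multiply numerator and denominator by conjugate (3 + 2i):
= (-7 - 5i)(3 + 2i) / (3^2 + (-2)^2)
= (-11 - 29i) / 13
= -11/13 - (29/13)i


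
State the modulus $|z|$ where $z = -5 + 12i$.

|z| = sqrt(a^2 + b^2) = sqrt((-5)^2 + 12^2) = sqrt(169) = 13


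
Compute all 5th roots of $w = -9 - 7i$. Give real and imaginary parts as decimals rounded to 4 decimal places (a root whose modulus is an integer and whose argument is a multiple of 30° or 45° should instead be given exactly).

|w| = sqrt(130) ≈ 11.401754, arg(w) ≈ 217.874984°
Root modulus = sqrt(130)^(1/5) ≈ 1.627025
Root arguments: θ_k = (arg(w) + 360°k)/5 for k = 0, 1, ..., 4
Compute each root as (root modulus)(cos θ_k + i sin θ_k) using full-precision intermediates, then round to 4 decimal places.
Roots: 1.1787 + 1.1215i, -0.7024 + 1.4676i, -1.6128 - 0.2145i, -0.2944 - 1.6002i, 1.4309 - 0.7745i


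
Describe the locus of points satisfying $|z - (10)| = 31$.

|z - z0| = r describes a circle centered at z0 with radius r
Here z0 = 10 and r = 31
Locus: Circle centered at (10, 0) with radius 31


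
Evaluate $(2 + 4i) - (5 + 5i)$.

(2 - 5) + (4 - 5)i = -3 - i


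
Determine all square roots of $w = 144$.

|w| = 144, arg(w) = 0°
Root modulus = 144^(1/2) = 12
Root arguments: θ_k = (0° + 360°k)/2 for k = 0, 1, ..., 1
Roots: 12, -12


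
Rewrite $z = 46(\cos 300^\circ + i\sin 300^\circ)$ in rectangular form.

a = r cos θ = 46 * 1/2 = 23
b = r sin θ = 46 * -sqrt(3)/2 = -23*sqrt(3)
z = 23 - 23*sqrt(3)i


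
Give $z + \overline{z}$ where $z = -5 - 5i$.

z + conjugate(z) = (a + bi) + (a - bi) = 2a
= 2 * (-5) = -10


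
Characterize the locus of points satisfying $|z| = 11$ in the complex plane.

|z| = 11 means sqrt(x^2 + y^2) = 11
This is a circle of radius 11 centered at the origin


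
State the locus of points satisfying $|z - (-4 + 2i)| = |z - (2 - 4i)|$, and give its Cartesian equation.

|z - z1| = |z - z2| means z is equidistant from z1 and z2,
i.e. the perpendicular bisector of the segment from (-4, 2) to (2, -4) (midpoint (-1, -1)).
With z = x + yi, square both sides:
(x - (-4))^2 + (y - 2)^2 = (x - 2)^2 + (y - (-4))^2
The x^2 and y^2 terms cancel: 12x + (-12)y = 20 - 20 = 0
Simplify: x - y = 0
Locus: Perpendicular bisector of the segment from (-4, 2) to (2, -4): the line x - y = 0


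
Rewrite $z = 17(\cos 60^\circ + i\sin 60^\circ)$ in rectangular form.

a = r cos θ = 17 * 1/2 = 17/2
b = r sin θ = 17 * sqrt(3)/2 = 17*sqrt(3)/2
z = 17/2 + (17*sqrt(3)/2)i


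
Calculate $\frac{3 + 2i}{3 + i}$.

Multiply numerator and denominator by conjugate (3 - i):
= (3 + 2i)(3 - i) / (3^2 + 1^2)
= (11 + 3i) / 10
= 11/10 + (3/10)i


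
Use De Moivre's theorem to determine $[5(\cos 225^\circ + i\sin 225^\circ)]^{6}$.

By De Moivre: z^n = r^n(cos(nθ) + i sin(nθ))
= 5^6(cos(6*225°) + i sin(6*225°))
= 15625(cos 270° + i sin 270°)
= -15625i


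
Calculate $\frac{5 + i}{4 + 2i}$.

Multiply numerator and denominator by conjugate (4 - 2i):
= (5 + i)(4 - 2i) / (4^2 + 2^2)
= (22 - 6i) / 20
Divide through by 2: (11 - 3i) / 10
= 11/10 - (3/10)i


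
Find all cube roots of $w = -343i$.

|w| = 343, arg(w) = 270°
Root modulus = 343^(1/3) = 7
Root arguments: θ_k = (270° + 360°k)/3 for k = 0, 1, ..., 2
Roots: 7i, -7*sqrt(3)/2 - (7/2)i, 7*sqrt(3)/2 - (7/2)i


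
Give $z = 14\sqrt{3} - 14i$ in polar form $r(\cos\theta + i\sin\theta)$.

r = |z| = sqrt(a^2 + b^2) = sqrt((14*sqrt(3))^2 + (-14)^2) = sqrt(588 + 196) = sqrt(784) = 28
θ = arctan(b/a) = arctan(-14/24.2487) (quadrant-adjusted) = 330°
z = 28(cos 330° + i sin 330°)


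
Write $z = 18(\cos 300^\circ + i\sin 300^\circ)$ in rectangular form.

a = r cos θ = 18 * 1/2 = 9
b = r sin θ = 18 * -sqrt(3)/2 = -9*sqrt(3)
z = 9 - 9*sqrt(3)i


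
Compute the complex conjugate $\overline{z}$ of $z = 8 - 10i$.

If z = a + bi, then conjugate(z) = a - bi
conjugate(8 - 10i) = 8 + 10i


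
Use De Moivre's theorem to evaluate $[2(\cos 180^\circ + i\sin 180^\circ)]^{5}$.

By De Moivre: z^n = r^n(cos(nθ) + i sin(nθ))
= 2^5(cos(5*180°) + i sin(5*180°))
= 32(cos 180° + i sin 180°)
= -32


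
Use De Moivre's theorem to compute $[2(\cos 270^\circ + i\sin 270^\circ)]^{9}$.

By De Moivre: z^n = r^n(cos(nθ) + i sin(nθ))
= 2^9(cos(9*270°) + i sin(9*270°))
= 512(cos 270° + i sin 270°)
= -512i


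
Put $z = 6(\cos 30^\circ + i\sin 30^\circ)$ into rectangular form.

a = r cos θ = 6 * sqrt(3)/2 = 3*sqrt(3)
b = r sin θ = 6 * 1/2 = 3
z = 3*sqrt(3) + 3i


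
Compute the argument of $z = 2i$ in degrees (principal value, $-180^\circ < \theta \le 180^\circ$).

a = 0 and b > 0, so z lies on the positive imaginary axis: θ = 90°


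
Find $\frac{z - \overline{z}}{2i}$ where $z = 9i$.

z - conjugate(z) = 2bi
(z - conjugate(z))/(2i) = 2bi/(2i) = b = 9


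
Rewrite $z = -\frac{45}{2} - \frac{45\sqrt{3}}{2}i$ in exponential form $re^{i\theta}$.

r = |z| = sqrt((-45/2)^2 + (-45*sqrt(3)/2)^2) = sqrt(2025/4 + 6075/4) = sqrt(2025) = 45
θ = arctan(b/a) = arctan(-38.9711/-22.5) (quadrant-adjusted) = 240° = 4π/3
z = 45e^(i*4π/3)


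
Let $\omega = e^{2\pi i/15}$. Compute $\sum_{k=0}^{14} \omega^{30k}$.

Since 15 divides 30, ω^30 = (ω^15)^2 = 1^2 = 1, so every term is 1.
Sum = 15 · 1 = 15


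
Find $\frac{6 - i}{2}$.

Divisor is real, so divide each part by 2:
= 3 - (1/2)i


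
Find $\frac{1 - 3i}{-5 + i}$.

Multiply numerator and denominator by conjugate (-5 - i):
= (1 - 3i)(-5 - i) / ((-5)^2 + 1^2)
= (-8 + 14i) / 26
Divide through by 2: (-4 + 7i) / 13
= -4/13 + (7/13)i


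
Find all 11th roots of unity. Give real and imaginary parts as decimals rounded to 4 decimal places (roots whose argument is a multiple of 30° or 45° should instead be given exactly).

ω_k = e^(2πik/11) = cos(2πk/11) + i sin(2πk/11) for k = 0, 1, ..., 10
Roots: 1, 0.8413 + 0.5406i, 0.4154 + 0.9096i, -0.1423 + 0.9898i, -0.6549 + 0.7557i, -0.9595 + 0.2817i, -0.9595 - 0.2817i, -0.6549 - 0.7557i, -0.1423 - 0.9898i, 0.4154 - 0.9096i, 0.8413 - 0.5406i


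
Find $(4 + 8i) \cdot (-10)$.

(a1*a2 - b1*b2) + (a1*b2 + b1*a2)i
= (-40 - 0) + (0 + (-80))i
= -40 - 80i


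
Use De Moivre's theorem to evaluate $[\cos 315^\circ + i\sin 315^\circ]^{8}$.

By De Moivre: z^n = r^n(cos(nθ) + i sin(nθ))
= 1^8(cos(8*315°) + i sin(8*315°))
= 1(cos 0° + i sin 0°)
= 1


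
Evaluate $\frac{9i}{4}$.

Divisor is real, so divide each part by 4:
= 0 + (9/4)i


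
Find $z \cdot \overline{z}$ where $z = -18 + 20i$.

z * conjugate(z) = |z|^2 = a^2 + b^2
= (-18)^2 + 20^2 = 724


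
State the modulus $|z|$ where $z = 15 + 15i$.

|z| = sqrt(a^2 + b^2) = sqrt(15^2 + 15^2) = sqrt(450) = sqrt(450)


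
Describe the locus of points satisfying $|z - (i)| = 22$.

|z - z0| = r describes a circle centered at z0 with radius r
Here z0 = i and r = 22
Locus: Circle centered at (0, 1) with radius 22


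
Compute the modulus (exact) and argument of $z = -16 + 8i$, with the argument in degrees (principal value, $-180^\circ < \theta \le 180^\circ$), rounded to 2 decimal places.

|z| = sqrt((-16)^2 + 8^2) = sqrt(320)
arg(z) = arctan(b/a) = arctan(8/-16) (quadrant-adjusted) = 153.43°


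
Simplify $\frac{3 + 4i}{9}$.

Divisor is real, so divide each part by 9:
= 1/3 + (4/9)i


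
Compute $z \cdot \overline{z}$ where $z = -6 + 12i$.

z * conjugate(z) = |z|^2 = a^2 + b^2
= (-6)^2 + 12^2 = 180


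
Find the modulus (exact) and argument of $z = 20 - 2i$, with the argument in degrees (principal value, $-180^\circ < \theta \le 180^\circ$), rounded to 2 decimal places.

|z| = sqrt(20^2 + (-2)^2) = sqrt(404)
arg(z) = arctan(b/a) = arctan(-2/20) (quadrant-adjusted) = -5.71°


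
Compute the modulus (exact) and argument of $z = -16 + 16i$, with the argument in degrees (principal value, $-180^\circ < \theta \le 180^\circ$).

|z| = sqrt((-16)^2 + 16^2) = sqrt(512)
arg(z) = arctan(b/a) = arctan(16/-16) (quadrant-adjusted) = 135°


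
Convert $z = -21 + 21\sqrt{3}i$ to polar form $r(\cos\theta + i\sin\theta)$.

r = |z| = sqrt(a^2 + b^2) = sqrt((-21)^2 + (21*sqrt(3))^2) = sqrt(441 + 1323) = sqrt(1764) = 42
θ = arctan(b/a) = arctan(36.3731/-21) (quadrant-adjusted) = 120°
z = 42(cos 120° + i sin 120°)


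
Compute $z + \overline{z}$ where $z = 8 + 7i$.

z + conjugate(z) = (a + bi) + (a - bi) = 2a
= 2 * 8 = 16


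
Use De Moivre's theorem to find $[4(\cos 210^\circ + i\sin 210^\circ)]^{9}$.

By De Moivre: z^n = r^n(cos(nθ) + i sin(nθ))
= 4^9(cos(9*210°) + i sin(9*210°))
= 262144(cos 90° + i sin 90°)
= 262144i


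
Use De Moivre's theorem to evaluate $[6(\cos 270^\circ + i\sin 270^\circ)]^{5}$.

By De Moivre: z^n = r^n(cos(nθ) + i sin(nθ))
= 6^5(cos(5*270°) + i sin(5*270°))
= 7776(cos 270° + i sin 270°)
= -7776i


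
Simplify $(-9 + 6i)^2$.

(a + bi)^2 = a^2 - b^2 + 2abi
= (-9)^2 - 6^2 + 2*(-9)*6i
= 45 - 108i


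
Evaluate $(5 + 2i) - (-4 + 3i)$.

(5 - (-4)) + (2 - 3)i = 9 - i


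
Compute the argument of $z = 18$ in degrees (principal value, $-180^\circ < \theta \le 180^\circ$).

b = 0 and a > 0, so z lies on the positive real axis: θ = 0°


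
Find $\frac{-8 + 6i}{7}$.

Divisor is real, so divide each part by 7:
= -8/7 + (6/7)i


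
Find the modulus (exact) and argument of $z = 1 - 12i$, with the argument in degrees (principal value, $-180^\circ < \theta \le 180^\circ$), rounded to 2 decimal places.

|z| = sqrt(1^2 + (-12)^2) = sqrt(145)
arg(z) = arctan(b/a) = arctan(-12/1) (quadrant-adjusted) = -85.24°


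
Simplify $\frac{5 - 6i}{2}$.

Divisor is real, so divide each part by 2:
= 5/2 - 3i


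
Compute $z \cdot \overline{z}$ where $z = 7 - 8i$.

z * conjugate(z) = |z|^2 = a^2 + b^2
= 7^2 + (-8)^2 = 113


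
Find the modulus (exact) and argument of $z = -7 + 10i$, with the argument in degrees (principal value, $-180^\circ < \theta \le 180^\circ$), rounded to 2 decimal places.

|z| = sqrt((-7)^2 + 10^2) = sqrt(149)
arg(z) = arctan(b/a) = arctan(10/-7) (quadrant-adjusted) = 124.99°


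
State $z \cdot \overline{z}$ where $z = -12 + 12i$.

z * conjugate(z) = |z|^2 = a^2 + b^2
= (-12)^2 + 12^2 = 288


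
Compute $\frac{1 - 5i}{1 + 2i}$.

Multiply numerator and denominator by conjugate (1 - 2i):
= (1 - 5i)(1 - 2i) / (1^2 + 2^2)
= (-9 - 7i) / 5
= -9/5 - (7/5)i


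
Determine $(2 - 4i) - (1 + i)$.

(2 - 1) + (-4 - 1)i = 1 - 5i


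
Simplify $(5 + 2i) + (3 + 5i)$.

(5 + 3) + (2 + 5)i = 8 + 7i


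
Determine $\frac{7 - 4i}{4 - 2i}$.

Multiply numerator and denominator by conjugate (4 + 2i):
= (7 - 4i)(4 + 2i) / (4^2 + (-2)^2)
= (36 - 2i) / 20
Divide through by 2: (18 - i) / 10
= 9/5 - (1/10)i


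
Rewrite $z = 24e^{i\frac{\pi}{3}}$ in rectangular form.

a = r cos θ = 24 * 1/2 = 12
b = r sin θ = 24 * sqrt(3)/2 = 12*sqrt(3)
z = 12 + 12*sqrt(3)i


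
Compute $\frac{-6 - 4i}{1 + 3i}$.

Multiply numerator and denominator by conjugate (1 - 3i):
= (-6 - 4i)(1 - 3i) / (1^2 + 3^2)
= (-18 + 14i) / 10
Divide through by 2: (-9 + 7i) / 5
= -9/5 + (7/5)i


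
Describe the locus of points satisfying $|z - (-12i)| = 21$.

|z - z0| = r describes a circle centered at z0 with radius r
Here z0 = -12i and r = 21
Locus: Circle centered at (0, -12) with radius 21


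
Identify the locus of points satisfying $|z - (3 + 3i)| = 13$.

|z - z0| = r describes a circle centered at z0 with radius r
Here z0 = 3 + 3i and r = 13
Locus: Circle centered at (3, 3) with radius 13


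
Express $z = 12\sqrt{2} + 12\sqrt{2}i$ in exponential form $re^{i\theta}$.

r = |z| = sqrt((12*sqrt(2))^2 + (12*sqrt(2))^2) = sqrt(288 + 288) = sqrt(576) = 24
θ = arctan(b/a) = arctan(16.9706/16.9706) (quadrant-adjusted) = 45° = π/4
z = 24e^(i*π/4)


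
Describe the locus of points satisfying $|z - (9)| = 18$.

|z - z0| = r describes a circle centered at z0 with radius r
Here z0 = 9 and r = 18
Locus: Circle centered at (9, 0) with radius 18


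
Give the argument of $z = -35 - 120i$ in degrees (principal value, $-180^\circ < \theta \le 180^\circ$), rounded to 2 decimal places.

θ = arctan(b/a) = arctan(-120/-35) (quadrant-adjusted) = -106.26°


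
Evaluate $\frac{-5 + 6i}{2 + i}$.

Multiply numerator and denominator by conjugate (2 - i):
= (-5 + 6i)(2 - i) / (2^2 + 1^2)
= (-4 + 17i) / 5
= -4/5 + (17/5)i


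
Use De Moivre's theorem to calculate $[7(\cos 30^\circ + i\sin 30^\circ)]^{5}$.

By De Moivre: z^n = r^n(cos(nθ) + i sin(nθ))
= 7^5(cos(5*30°) + i sin(5*30°))
= 16807(cos 150° + i sin 150°)
= -16807*sqrt(3)/2 + (16807/2)i


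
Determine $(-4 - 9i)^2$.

(a + bi)^2 = a^2 - b^2 + 2abi
= (-4)^2 - (-9)^2 + 2*(-4)*(-9)i
= -65 + 72i


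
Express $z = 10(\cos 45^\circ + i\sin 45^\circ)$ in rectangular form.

a = r cos θ = 10 * sqrt(2)/2 = 5*sqrt(2)
b = r sin θ = 10 * sqrt(2)/2 = 5*sqrt(2)
z = 5*sqrt(2) + 5*sqrt(2)i


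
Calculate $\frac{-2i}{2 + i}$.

Multiply numerator and denominator by conjugate (2 - i):
= (-2i)(2 - i) / (2^2 + 1^2)
= (-2 - 4i) / 5
= -2/5 - (4/5)i


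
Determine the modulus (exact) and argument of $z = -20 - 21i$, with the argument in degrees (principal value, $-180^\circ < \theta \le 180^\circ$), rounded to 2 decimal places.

|z| = sqrt((-20)^2 + (-21)^2) = 29
arg(z) = arctan(b/a) = arctan(-21/-20) (quadrant-adjusted) = -133.60°


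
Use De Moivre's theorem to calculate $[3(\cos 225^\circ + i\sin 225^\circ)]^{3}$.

By De Moivre: z^n = r^n(cos(nθ) + i sin(nθ))
= 3^3(cos(3*225°) + i sin(3*225°))
= 27(cos 315° + i sin 315°)
= 27*sqrt(2)/2 - (27*sqrt(2)/2)i


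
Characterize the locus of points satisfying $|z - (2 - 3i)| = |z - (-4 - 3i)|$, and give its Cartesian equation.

|z - z1| = |z - z2| means z is equidistant from z1 and z2,
i.e. the perpendicular bisector of the segment from (2, -3) to (-4, -3) (midpoint (-1, -3)).
With z = x + yi, square both sides:
(x - 2)^2 + (y - (-3))^2 = (x - (-4))^2 + (y - (-3))^2
The x^2 and y^2 terms cancel: -12x + 0y = 25 - 13 = 12
Simplify: x = -1
Locus: Perpendicular bisector of the segment from (2, -3) to (-4, -3): the line x = -1


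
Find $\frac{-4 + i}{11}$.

Divisor is real, so divide each part by 11:
= -4/11 + (1/11)i


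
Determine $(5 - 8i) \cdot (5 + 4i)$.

(a1*a2 - b1*b2) + (a1*b2 + b1*a2)i
= (25 - (-32)) + (20 + (-40))i
= 57 - 20i


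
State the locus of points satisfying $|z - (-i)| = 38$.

|z - z0| = r describes a circle centered at z0 with radius r
Here z0 = -i and r = 38
Locus: Circle centered at (0, -1) with radius 38


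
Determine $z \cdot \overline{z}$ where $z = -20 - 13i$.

z * conjugate(z) = |z|^2 = a^2 + b^2
= (-20)^2 + (-13)^2 = 569


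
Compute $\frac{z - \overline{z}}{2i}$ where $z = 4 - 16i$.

z - conjugate(z) = 2bi
(z - conjugate(z))/(2i) = 2bi/(2i) = b = -16


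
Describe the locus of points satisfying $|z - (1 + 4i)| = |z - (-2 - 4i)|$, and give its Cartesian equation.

|z - z1| = |z - z2| means z is equidistant from z1 and z2,
i.e. the perpendicular bisector of the segment from (1, 4) to (-2, -4) (midpoint (-1/2, 0)).
With z = x + yi, square both sides:
(x - 1)^2 + (y - 4)^2 = (x - (-2))^2 + (y - (-4))^2
The x^2 and y^2 terms cancel: -6x + (-16)y = 20 - 17 = 3
Simplify: 6x + 16y = -3
Locus: Perpendicular bisector of the segment from (1, 4) to (-2, -4): the line 6x + 16y = -3


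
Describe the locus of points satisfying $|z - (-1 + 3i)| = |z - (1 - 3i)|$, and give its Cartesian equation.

|z - z1| = |z - z2| means z is equidistant from z1 and z2,
i.e. the perpendicular bisector of the segment from (-1, 3) to (1, -3) (midpoint (0, 0)).
With z = x + yi, square both sides:
(x - (-1))^2 + (y - 3)^2 = (x - 1)^2 + (y - (-3))^2
The x^2 and y^2 terms cancel: 4x + (-12)y = 10 - 10 = 0
Simplify: x - 3y = 0
Locus: Perpendicular bisector of the segment from (-1, 3) to (1, -3): the line x - 3y = 0


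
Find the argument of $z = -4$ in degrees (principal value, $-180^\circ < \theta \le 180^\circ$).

b = 0 and a < 0, so z lies on the negative real axis: θ = 180°


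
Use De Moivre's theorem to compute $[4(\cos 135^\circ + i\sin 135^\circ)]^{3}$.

By De Moivre: z^n = r^n(cos(nθ) + i sin(nθ))
= 4^3(cos(3*135°) + i sin(3*135°))
= 64(cos 45° + i sin 45°)
= 32*sqrt(2) + 32*sqrt(2)i


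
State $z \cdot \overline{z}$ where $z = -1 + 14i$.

z * conjugate(z) = |z|^2 = a^2 + b^2
= (-1)^2 + 14^2 = 197


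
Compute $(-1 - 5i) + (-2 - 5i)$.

(-1 + (-2)) + (-5 + (-5))i = -3 - 10i


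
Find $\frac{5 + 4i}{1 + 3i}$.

Multiply numerator and denominator by conjugate (1 - 3i):
= (5 + 4i)(1 - 3i) / (1^2 + 3^2)
= (17 - 11i) / 10
= 17/10 - (11/10)i


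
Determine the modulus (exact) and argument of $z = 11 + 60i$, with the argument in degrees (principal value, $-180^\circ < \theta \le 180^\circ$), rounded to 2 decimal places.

|z| = sqrt(11^2 + 60^2) = 61
arg(z) = arctan(b/a) = arctan(60/11) (quadrant-adjusted) = 79.61°


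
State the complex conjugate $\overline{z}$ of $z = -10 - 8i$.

If z = a + bi, then conjugate(z) = a - bi
conjugate(-10 - 8i) = -10 + 8i


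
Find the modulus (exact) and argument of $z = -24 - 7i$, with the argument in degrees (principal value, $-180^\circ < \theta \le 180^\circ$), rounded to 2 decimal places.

|z| = sqrt((-24)^2 + (-7)^2) = 25
arg(z) = arctan(b/a) = arctan(-7/-24) (quadrant-adjusted) = -163.74°


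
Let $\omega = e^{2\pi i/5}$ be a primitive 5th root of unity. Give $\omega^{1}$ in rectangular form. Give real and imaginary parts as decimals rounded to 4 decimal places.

ω^1 = e^(2πi·1/5) = e^(i·2π/5)
= cos(2π/5) + i sin(2π/5)
= 0.3090 + 0.9511i


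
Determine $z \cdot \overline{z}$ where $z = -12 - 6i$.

z * conjugate(z) = |z|^2 = a^2 + b^2
= (-12)^2 + (-6)^2 = 180


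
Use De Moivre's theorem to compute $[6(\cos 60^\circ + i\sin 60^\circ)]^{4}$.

By De Moivre: z^n = r^n(cos(nθ) + i sin(nθ))
= 6^4(cos(4*60°) + i sin(4*60°))
= 1296(cos 240° + i sin 240°)
= -648 - 648*sqrt(3)i


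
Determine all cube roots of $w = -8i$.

|w| = 8, arg(w) = 270°
Root modulus = 8^(1/3) = 2
Root arguments: θ_k = (270° + 360°k)/3 for k = 0, 1, ..., 2
Roots: 2i, -sqrt(3) - i, sqrt(3) - i


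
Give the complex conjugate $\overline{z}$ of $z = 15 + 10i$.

If z = a + bi, then conjugate(z) = a - bi
conjugate(15 + 10i) = 15 - 10i


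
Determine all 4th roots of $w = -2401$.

|w| = 2401, arg(w) = 180°
Root modulus = 2401^(1/4) = 7
Root arguments: θ_k = (180° + 360°k)/4 for k = 0, 1, ..., 3
Roots: 7*sqrt(2)/2 + (7*sqrt(2)/2)i, -7*sqrt(2)/2 + (7*sqrt(2)/2)i, -7*sqrt(2)/2 - (7*sqrt(2)/2)i, 7*sqrt(2)/2 - (7*sqrt(2)/2)i


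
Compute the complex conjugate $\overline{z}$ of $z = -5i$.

If z = a + bi, then conjugate(z) = a - bi
conjugate(-5i) = 5i


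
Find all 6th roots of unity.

ω_k = e^(2πik/6) = cos(2πk/6) + i sin(2πk/6) for k = 0, 1, ..., 5
Roots: 1, 1/2 + (sqrt(3)/2)i, -1/2 + (sqrt(3)/2)i, -1, -1/2 - (sqrt(3)/2)i, 1/2 - (sqrt(3)/2)i


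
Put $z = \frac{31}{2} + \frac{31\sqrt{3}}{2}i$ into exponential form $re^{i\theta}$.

r = |z| = sqrt((31/2)^2 + (31*sqrt(3)/2)^2) = sqrt(961/4 + 2883/4) = sqrt(961) = 31
θ = arctan(b/a) = arctan(26.8468/15.5) (quadrant-adjusted) = 60° = π/3
z = 31e^(i*π/3)


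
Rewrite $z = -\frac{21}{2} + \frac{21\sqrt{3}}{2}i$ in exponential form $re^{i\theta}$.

r = |z| = sqrt((-21/2)^2 + (21*sqrt(3)/2)^2) = sqrt(441/4 + 1323/4) = sqrt(441) = 21
θ = arctan(b/a) = arctan(18.1865/-10.5) (quadrant-adjusted) = 120° = 2π/3
z = 21e^(i*2π/3)


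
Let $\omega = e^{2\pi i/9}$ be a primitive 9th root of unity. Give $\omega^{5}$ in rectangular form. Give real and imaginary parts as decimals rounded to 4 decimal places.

ω^5 = e^(2πi·5/9) = e^(i·10π/9)
= cos(10π/9) + i sin(10π/9)
= -0.9397 - 0.3420i


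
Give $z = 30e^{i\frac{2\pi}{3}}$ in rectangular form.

a = r cos θ = 30 * -1/2 = -15
b = r sin θ = 30 * sqrt(3)/2 = 15*sqrt(3)
z = -15 + 15*sqrt(3)i


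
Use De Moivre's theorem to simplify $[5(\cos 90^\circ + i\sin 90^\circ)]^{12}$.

By De Moivre: z^n = r^n(cos(nθ) + i sin(nθ))
= 5^12(cos(12*90°) + i sin(12*90°))
= 244140625(cos 0° + i sin 0°)
= 244140625


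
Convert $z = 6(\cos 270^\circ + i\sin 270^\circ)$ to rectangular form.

a = r cos θ = 6 * 0 = 0
b = r sin θ = 6 * -1 = -6
z = -6i


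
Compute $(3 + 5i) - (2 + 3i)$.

(3 - 2) + (5 - 3)i = 1 + 2i


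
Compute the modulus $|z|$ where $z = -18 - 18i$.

|z| = sqrt(a^2 + b^2) = sqrt((-18)^2 + (-18)^2) = sqrt(648) = sqrt(648)


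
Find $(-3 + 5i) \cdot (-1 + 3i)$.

(a1*a2 - b1*b2) + (a1*b2 + b1*a2)i
= (3 - 15) + (-9 + (-5))i
= -12 - 14i


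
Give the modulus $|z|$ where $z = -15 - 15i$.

|z| = sqrt(a^2 + b^2) = sqrt((-15)^2 + (-15)^2) = sqrt(450) = sqrt(450)


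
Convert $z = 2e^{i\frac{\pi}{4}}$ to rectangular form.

a = r cos θ = 2 * sqrt(2)/2 = sqrt(2)
b = r sin θ = 2 * sqrt(2)/2 = sqrt(2)
z = sqrt(2) + sqrt(2)i


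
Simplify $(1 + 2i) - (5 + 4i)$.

(1 - 5) + (2 - 4)i = -4 - 2i


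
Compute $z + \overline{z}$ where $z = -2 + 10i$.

z + conjugate(z) = (a + bi) + (a - bi) = 2a
= 2 * (-2) = -4


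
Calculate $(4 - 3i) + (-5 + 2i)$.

(4 + (-5)) + (-3 + 2)i = -1 - i


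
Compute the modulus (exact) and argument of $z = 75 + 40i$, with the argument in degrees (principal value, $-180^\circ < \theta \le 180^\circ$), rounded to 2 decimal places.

|z| = sqrt(75^2 + 40^2) = 85
arg(z) = arctan(b/a) = arctan(40/75) (quadrant-adjusted) = 28.07°


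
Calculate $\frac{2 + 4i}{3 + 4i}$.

Multiply numerator and denominator by conjugate (3 - 4i):
= (2 + 4i)(3 - 4i) / (3^2 + 4^2)
= (22 + 4i) / 25
= 22/25 + (4/25)i


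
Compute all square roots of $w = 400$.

|w| = 400, arg(w) = 0°
Root modulus = 400^(1/2) = 20
Root arguments: θ_k = (0° + 360°k)/2 for k = 0, 1, ..., 1
Roots: 20, -20


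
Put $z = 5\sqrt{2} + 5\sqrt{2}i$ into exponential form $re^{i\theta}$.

r = |z| = sqrt((5*sqrt(2))^2 + (5*sqrt(2))^2) = sqrt(50 + 50) = sqrt(100) = 10
θ = arctan(b/a) = arctan(7.0711/7.0711) (quadrant-adjusted) = 45° = π/4
z = 10e^(i*π/4)


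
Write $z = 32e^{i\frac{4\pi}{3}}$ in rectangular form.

a = r cos θ = 32 * -1/2 = -16
b = r sin θ = 32 * -sqrt(3)/2 = -16*sqrt(3)
z = -16 - 16*sqrt(3)i


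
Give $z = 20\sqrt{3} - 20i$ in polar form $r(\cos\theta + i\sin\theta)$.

r = |z| = sqrt(a^2 + b^2) = sqrt((20*sqrt(3))^2 + (-20)^2) = sqrt(1200 + 400) = sqrt(1600) = 40
θ = arctan(b/a) = arctan(-20/34.641) (quadrant-adjusted) = 330°
z = 40(cos 330° + i sin 330°)


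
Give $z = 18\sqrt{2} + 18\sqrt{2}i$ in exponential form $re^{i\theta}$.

r = |z| = sqrt((18*sqrt(2))^2 + (18*sqrt(2))^2) = sqrt(648 + 648) = sqrt(1296) = 36
θ = arctan(b/a) = arctan(25.4558/25.4558) (quadrant-adjusted) = 45° = π/4
z = 36e^(i*π/4)


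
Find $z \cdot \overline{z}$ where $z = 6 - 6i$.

z * conjugate(z) = |z|^2 = a^2 + b^2
= 6^2 + (-6)^2 = 72


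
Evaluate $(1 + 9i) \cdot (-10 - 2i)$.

(a1*a2 - b1*b2) + (a1*b2 + b1*a2)i
= (-10 - (-18)) + (-2 + (-90))i
= 8 - 92i


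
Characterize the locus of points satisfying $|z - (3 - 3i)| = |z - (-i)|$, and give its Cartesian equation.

|z - z1| = |z - z2| means z is equidistant from z1 and z2,
i.e. the perpendicular bisector of the segment from (3, -3) to (0, -1) (midpoint (3/2, -2)).
With z = x + yi, square both sides:
(x - 3)^2 + (y - (-3))^2 = (x - 0)^2 + (y - (-1))^2
The x^2 and y^2 terms cancel: -6x + 4y = 1 - 18 = -17
Simplify: 6x - 4y = 17
Locus: Perpendicular bisector of the segment from (3, -3) to (0, -1): the line 6x - 4y = 17


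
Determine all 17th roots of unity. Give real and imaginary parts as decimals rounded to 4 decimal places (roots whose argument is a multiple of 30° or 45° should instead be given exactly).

ω_k = e^(2πik/17) = cos(2πk/17) + i sin(2πk/17) for k = 0, 1, ..., 16
Roots: 1, 0.9325 + 0.3612i, 0.7390 + 0.6737i, 0.4457 + 0.8952i, 0.0923 + 0.9957i, -0.2737 + 0.9618i, -0.6026 + 0.7980i, -0.8502 + 0.5264i, -0.9830 + 0.1837i, -0.9830 - 0.1837i, -0.8502 - 0.5264i, -0.6026 - 0.7980i, -0.2737 - 0.9618i, 0.0923 - 0.9957i, 0.4457 - 0.8952i, 0.7390 - 0.6737i, 0.9325 - 0.3612i


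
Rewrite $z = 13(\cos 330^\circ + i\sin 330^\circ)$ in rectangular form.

a = r cos θ = 13 * sqrt(3)/2 = 13*sqrt(3)/2
b = r sin θ = 13 * -1/2 = -13/2
z = 13*sqrt(3)/2 - (13/2)i


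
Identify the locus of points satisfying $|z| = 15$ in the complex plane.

|z| = 15 means sqrt(x^2 + y^2) = 15
This is a circle of radius 15 centered at the origin


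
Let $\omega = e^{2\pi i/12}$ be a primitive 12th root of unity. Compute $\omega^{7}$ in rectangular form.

ω^7 = e^(2πi·7/12) = e^(i·7π/6)
= cos(7π/6) + i sin(7π/6)
= -sqrt(3)/2 - (1/2)i


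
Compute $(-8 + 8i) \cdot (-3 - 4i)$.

(a1*a2 - b1*b2) + (a1*b2 + b1*a2)i
= (24 - (-32)) + (32 + (-24))i
= 56 + 8i


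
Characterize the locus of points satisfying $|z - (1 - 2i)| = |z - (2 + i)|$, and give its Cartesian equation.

|z - z1| = |z - z2| means z is equidistant from z1 and z2,
i.e. the perpendicular bisector of the segment from (1, -2) to (2, 1) (midpoint (3/2, -1/2)).
With z = x + yi, square both sides:
(x - 1)^2 + (y - (-2))^2 = (x - 2)^2 + (y - 1)^2
The x^2 and y^2 terms cancel: 2x + 6y = 5 - 5 = 0
Simplify: x + 3y = 0
Locus: Perpendicular bisector of the segment from (1, -2) to (2, 1): the line x + 3y = 0


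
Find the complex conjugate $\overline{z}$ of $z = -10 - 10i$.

If z = a + bi, then conjugate(z) = a - bi
conjugate(-10 - 10i) = -10 + 10i


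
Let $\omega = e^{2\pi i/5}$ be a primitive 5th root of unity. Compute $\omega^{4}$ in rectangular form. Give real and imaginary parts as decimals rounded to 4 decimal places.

ω^4 = e^(2πi·4/5) = e^(i·8π/5)
= cos(8π/5) + i sin(8π/5)
= 0.3090 - 0.9511i


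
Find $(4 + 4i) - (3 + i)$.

(4 - 3) + (4 - 1)i = 1 + 3i


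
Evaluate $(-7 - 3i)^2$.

(a + bi)^2 = a^2 - b^2 + 2abi
= (-7)^2 - (-3)^2 + 2*(-7)*(-3)i
= 40 + 42i


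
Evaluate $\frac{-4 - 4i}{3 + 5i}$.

Multiply numerator and denominator by conjugate (3 - 5i):
= (-4 - 4i)(3 - 5i) / (3^2 + 5^2)
= (-32 + 8i) / 34
Divide through by 2: (-16 + 4i) / 17
= -16/17 + (4/17)i


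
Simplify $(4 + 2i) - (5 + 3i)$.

(4 - 5) + (2 - 3)i = -1 - i


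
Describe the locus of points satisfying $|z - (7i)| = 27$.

|z - z0| = r describes a circle centered at z0 with radius r
Here z0 = 7i and r = 27
Locus: Circle centered at (0, 7) with radius 27


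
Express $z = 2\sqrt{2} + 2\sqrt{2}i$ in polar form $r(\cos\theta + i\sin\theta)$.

r = |z| = sqrt(a^2 + b^2) = sqrt((2*sqrt(2))^2 + (2*sqrt(2))^2) = sqrt(8 + 8) = sqrt(16) = 4
θ = arctan(b/a) = arctan(2.8284/2.8284) (quadrant-adjusted) = 45°
z = 4(cos 45° + i sin 45°)


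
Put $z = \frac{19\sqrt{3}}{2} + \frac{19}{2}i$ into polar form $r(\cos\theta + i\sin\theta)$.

r = |z| = sqrt(a^2 + b^2) = sqrt((19*sqrt(3)/2)^2 + (19/2)^2) = sqrt(1083/4 + 361/4) = sqrt(361) = 19
θ = arctan(b/a) = arctan(9.5/16.4545) (quadrant-adjusted) = 30°
z = 19(cos 30° + i sin 30°)


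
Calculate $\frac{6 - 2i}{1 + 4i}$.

Multiply numerator and denominator by conjugate (1 - 4i):
= (6 - 2i)(1 - 4i) / (1^2 + 4^2)
= (-2 - 26i) / 17
= -2/17 - (26/17)i


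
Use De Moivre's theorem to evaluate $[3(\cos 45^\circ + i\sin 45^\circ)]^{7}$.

By De Moivre: z^n = r^n(cos(nθ) + i sin(nθ))
= 3^7(cos(7*45°) + i sin(7*45°))
= 2187(cos 315° + i sin 315°)
= 2187*sqrt(2)/2 - (2187*sqrt(2)/2)i


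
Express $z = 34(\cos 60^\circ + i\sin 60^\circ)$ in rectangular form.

a = r cos θ = 34 * 1/2 = 17
b = r sin θ = 34 * sqrt(3)/2 = 17*sqrt(3)
z = 17 + 17*sqrt(3)i


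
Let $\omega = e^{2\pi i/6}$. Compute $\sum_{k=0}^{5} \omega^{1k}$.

Let ζ = ω^1 = e^(2πi·1/6). Since 6 ∤ 1, ζ ≠ 1.
Sum = Σ_{k=0}^{5} ζ^k = (ζ^6 - 1)/(ζ - 1) = (ω^{1·6} - 1)/(ζ - 1) = (1 - 1)/(ζ - 1) = 0


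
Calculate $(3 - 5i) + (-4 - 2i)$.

(3 + (-4)) + (-5 + (-2))i = -1 - 7i


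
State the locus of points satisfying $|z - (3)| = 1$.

|z - z0| = r describes a circle centered at z0 with radius r
Here z0 = 3 and r = 1
Locus: Circle centered at (3, 0) with radius 1


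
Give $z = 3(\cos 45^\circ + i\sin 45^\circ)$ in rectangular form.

a = r cos θ = 3 * sqrt(2)/2 = 3*sqrt(2)/2
b = r sin θ = 3 * sqrt(2)/2 = 3*sqrt(2)/2
z = 3*sqrt(2)/2 + (3*sqrt(2)/2)i


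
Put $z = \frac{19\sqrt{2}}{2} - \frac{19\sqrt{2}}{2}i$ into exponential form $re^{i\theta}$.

r = |z| = sqrt((19*sqrt(2)/2)^2 + (-19*sqrt(2)/2)^2) = sqrt(361/2 + 361/2) = sqrt(361) = 19
θ = arctan(b/a) = arctan(-13.435/13.435) (quadrant-adjusted) = -45° = -π/4
z = 19e^(-i*π/4)


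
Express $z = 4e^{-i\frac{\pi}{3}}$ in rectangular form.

a = r cos θ = 4 * 1/2 = 2
b = r sin θ = 4 * -sqrt(3)/2 = -2*sqrt(3)
z = 2 - 2*sqrt(3)i


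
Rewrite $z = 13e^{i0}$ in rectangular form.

a = r cos θ = 13 * 1 = 13
b = r sin θ = 13 * 0 = 0
z = 13


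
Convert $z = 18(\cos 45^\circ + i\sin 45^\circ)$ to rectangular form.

a = r cos θ = 18 * sqrt(2)/2 = 9*sqrt(2)
b = r sin θ = 18 * sqrt(2)/2 = 9*sqrt(2)
z = 9*sqrt(2) + 9*sqrt(2)i


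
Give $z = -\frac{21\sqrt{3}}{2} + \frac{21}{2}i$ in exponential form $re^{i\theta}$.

r = |z| = sqrt((-21*sqrt(3)/2)^2 + (21/2)^2) = sqrt(1323/4 + 441/4) = sqrt(441) = 21
θ = arctan(b/a) = arctan(10.5/-18.1865) (quadrant-adjusted) = 150° = 5π/6
z = 21e^(i*5π/6)


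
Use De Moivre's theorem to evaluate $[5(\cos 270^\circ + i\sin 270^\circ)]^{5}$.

By De Moivre: z^n = r^n(cos(nθ) + i sin(nθ))
= 5^5(cos(5*270°) + i sin(5*270°))
= 3125(cos 270° + i sin 270°)
= -3125i


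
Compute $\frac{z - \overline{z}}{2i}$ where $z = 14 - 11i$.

z - conjugate(z) = 2bi
(z - conjugate(z))/(2i) = 2bi/(2i) = b = -11


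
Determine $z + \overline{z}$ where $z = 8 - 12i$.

z + conjugate(z) = (a + bi) + (a - bi) = 2a
= 2 * 8 = 16


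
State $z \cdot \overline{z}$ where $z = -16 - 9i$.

z * conjugate(z) = |z|^2 = a^2 + b^2
= (-16)^2 + (-9)^2 = 337


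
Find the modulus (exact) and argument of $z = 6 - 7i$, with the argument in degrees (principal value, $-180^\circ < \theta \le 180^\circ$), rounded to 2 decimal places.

|z| = sqrt(6^2 + (-7)^2) = sqrt(85)
arg(z) = arctan(b/a) = arctan(-7/6) (quadrant-adjusted) = -49.40°


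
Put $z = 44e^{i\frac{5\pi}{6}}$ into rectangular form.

a = r cos θ = 44 * -sqrt(3)/2 = -22*sqrt(3)
b = r sin θ = 44 * 1/2 = 22
z = -22*sqrt(3) + 22i


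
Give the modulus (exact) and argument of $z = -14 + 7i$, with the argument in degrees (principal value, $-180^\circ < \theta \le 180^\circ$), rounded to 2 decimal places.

|z| = sqrt((-14)^2 + 7^2) = sqrt(245)
arg(z) = arctan(b/a) = arctan(7/-14) (quadrant-adjusted) = 153.43°


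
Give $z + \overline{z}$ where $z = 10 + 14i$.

z + conjugate(z) = (a + bi) + (a - bi) = 2a
= 2 * 10 = 20


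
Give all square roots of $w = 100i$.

|w| = 100, arg(w) = 90°
Root modulus = 100^(1/2) = 10
Root arguments: θ_k = (90° + 360°k)/2 for k = 0, 1, ..., 1
Roots: 5*sqrt(2) + 5*sqrt(2)i, -5*sqrt(2) - 5*sqrt(2)i


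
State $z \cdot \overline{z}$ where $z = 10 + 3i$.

z * conjugate(z) = |z|^2 = a^2 + b^2
= 10^2 + 3^2 = 109


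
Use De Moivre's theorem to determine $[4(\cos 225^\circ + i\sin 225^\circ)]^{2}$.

By De Moivre: z^n = r^n(cos(nθ) + i sin(nθ))
= 4^2(cos(2*225°) + i sin(2*225°))
= 16(cos 90° + i sin 90°)
= 16i


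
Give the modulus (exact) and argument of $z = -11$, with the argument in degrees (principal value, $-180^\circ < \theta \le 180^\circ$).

|z| = sqrt((-11)^2 + 0^2) = 11
b = 0 and a < 0, so z lies on the negative real axis: arg(z) = 180°


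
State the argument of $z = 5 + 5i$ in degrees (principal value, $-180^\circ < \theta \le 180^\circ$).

θ = arctan(b/a) = arctan(5/5) (quadrant-adjusted) = 45°


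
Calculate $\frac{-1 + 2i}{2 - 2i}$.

Multiply numerator and denominator by conjugate (2 + 2i):
= (-1 + 2i)(2 + 2i) / (2^2 + (-2)^2)
= (-6 + 2i) / 8
Divide through by 2: (-3 + i) / 4
= -3/4 + (1/4)i


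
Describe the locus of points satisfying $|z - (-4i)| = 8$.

|z - z0| = r describes a circle centered at z0 with radius r
Here z0 = -4i and r = 8
Locus: Circle centered at (0, -4) with radius 8


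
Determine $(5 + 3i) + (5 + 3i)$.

(5 + 5) + (3 + 3)i = 10 + 6i


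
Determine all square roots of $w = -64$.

|w| = 64, arg(w) = 180°
Root modulus = 64^(1/2) = 8
Root arguments: θ_k = (180° + 360°k)/2 for k = 0, 1, ..., 1
Roots: 8i, -8i
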